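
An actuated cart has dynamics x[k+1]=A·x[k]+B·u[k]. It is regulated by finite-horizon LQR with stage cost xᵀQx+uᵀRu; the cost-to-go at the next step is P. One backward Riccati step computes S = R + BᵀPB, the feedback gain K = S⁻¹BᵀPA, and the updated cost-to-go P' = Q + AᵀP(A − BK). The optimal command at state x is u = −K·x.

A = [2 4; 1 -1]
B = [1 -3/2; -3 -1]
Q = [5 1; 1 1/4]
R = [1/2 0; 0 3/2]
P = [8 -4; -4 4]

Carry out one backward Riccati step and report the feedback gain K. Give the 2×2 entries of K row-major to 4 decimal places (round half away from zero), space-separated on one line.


BᵀP = [20.0000 -16.0000; -8.0000 2.0000]
S = R + BᵀPB = [1/2 0; 0 3/2] + [68.0000 -14.0000; -14.0000 10.0000] = [68.5000 -14.0000; -14.0000 11.5000]
BᵀPA = [24.0000 96.0000; -14.0000 -34.0000]
K = S⁻¹·BᵀPA = [0.1352 1.0613; -1.0528 -1.6646]
A−BK = [0.2856 0.4419; 0.3528 0.5192]
AᵀP(A−BK) = [2.0161 3.2260; 3.2260 5.5243]
P' = Q + AᵀP(A−BK) = [7.0161 4.2260; 4.2260 5.7743]
tr(P') = 12.7903

0.1352 1.0613 -1.0528 -1.6646


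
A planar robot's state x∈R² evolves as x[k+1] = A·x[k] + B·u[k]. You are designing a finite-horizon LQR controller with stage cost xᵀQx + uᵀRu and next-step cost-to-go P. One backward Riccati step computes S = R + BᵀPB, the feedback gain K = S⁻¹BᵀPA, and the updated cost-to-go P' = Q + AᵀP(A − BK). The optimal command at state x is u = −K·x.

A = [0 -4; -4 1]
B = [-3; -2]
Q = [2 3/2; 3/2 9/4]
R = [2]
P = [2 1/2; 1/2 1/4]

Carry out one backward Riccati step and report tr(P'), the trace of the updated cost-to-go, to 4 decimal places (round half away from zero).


BᵀP = [-7.0000 -2.0000]
S = R + BᵀPB = [2] + [25.0000] = [27.0000]
BᵀPA = [8.0000 26.0000]
K = S⁻¹·BᵀPA = [0.2963 0.9630]
A−BK = [0.8889 -1.1111; -3.4074 2.9259]
AᵀP(A−BK) = [1.6296 -0.7037; -0.7037 3.2130]
P' = Q + AᵀP(A−BK) = [3.6296 0.7963; 0.7963 5.4630]
tr(P') = 9.0926

9.0926


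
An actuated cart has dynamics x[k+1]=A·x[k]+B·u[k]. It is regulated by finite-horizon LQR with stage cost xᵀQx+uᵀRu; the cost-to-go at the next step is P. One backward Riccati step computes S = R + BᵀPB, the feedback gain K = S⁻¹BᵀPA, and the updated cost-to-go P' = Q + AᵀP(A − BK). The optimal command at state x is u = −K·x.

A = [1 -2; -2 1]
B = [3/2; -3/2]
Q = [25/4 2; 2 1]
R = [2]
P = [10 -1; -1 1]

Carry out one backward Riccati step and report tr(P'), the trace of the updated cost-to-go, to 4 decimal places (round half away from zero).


12.5780

BᵀP = [16.5000 -3.0000]
S = R + BᵀPB = [2] + [29.2500] = [31.2500]
BᵀPA = [22.5000 -36.0000]
K = S⁻¹·BᵀPA = [0.7200 -1.1520]
A−BK = [-0.0800 -0.2720; -0.9200 -0.7280]
AᵀP(A−BK) = [1.8000 -1.0800; -1.0800 3.5280]
P' = Q + AᵀP(A−BK) = [8.0500 0.9200; 0.9200 4.5280]
tr(P') = 12.5780


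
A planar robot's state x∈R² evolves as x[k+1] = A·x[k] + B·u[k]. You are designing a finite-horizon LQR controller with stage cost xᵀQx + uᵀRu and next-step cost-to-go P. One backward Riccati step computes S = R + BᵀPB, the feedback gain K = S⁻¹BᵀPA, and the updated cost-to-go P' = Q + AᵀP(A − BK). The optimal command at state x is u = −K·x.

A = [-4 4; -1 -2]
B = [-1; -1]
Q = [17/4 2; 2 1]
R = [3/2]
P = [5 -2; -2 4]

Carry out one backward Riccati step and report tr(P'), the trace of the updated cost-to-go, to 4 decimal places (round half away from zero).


161.2500

BᵀP = [-3.0000 -2.0000]
S = R + BᵀPB = [3/2] + [5.0000] = [6.5000]
BᵀPA = [14.0000 -8.0000]
K = S⁻¹·BᵀPA = [2.1538 -1.2308]
A−BK = [-1.8462 2.7692; 1.1538 -3.2308]
AᵀP(A−BK) = [37.8462 -62.7692; -62.7692 118.1538]
P' = Q + AᵀP(A−BK) = [42.0962 -60.7692; -60.7692 119.1538]
tr(P') = 161.2500


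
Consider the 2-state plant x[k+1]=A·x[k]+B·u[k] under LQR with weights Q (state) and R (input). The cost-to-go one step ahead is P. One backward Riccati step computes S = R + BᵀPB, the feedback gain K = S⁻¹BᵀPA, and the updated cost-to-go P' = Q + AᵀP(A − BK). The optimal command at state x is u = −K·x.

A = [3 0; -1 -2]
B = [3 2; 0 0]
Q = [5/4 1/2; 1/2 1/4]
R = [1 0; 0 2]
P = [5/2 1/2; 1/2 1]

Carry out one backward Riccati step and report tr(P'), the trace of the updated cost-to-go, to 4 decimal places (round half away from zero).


6.7018

BᵀP = [7.5000 1.5000; 5.0000 1.0000]
S = R + BᵀPB = [1 0; 0 2] + [22.5000 15.0000; 15.0000 10.0000] = [23.5000 15.0000; 15.0000 12.0000]
BᵀPA = [21.0000 -3.0000; 14.0000 -2.0000]
K = S⁻¹·BᵀPA = [0.7368 -0.1053; 0.2456 -0.0351]
A−BK = [0.2982 0.3860; -1.0000 -2.0000]
AᵀP(A−BK) = [1.5877 1.7018; 1.7018 3.6140]
P' = Q + AᵀP(A−BK) = [2.8377 2.2018; 2.2018 3.8640]
tr(P') = 6.7018


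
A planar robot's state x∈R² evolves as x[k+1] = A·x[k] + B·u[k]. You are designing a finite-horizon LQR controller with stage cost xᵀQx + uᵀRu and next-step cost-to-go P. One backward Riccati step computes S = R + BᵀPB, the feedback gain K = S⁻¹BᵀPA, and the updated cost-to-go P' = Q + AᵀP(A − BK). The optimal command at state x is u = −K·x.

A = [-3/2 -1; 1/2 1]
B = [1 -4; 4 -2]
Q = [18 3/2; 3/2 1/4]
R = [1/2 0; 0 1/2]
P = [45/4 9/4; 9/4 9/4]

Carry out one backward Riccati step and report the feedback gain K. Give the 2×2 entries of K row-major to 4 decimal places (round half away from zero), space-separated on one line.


BᵀP = [20.2500 11.2500; -49.5000 -13.5000]
S = R + BᵀPB = [1/2 0; 0 1/2] + [65.2500 -103.5000; -103.5000 225.0000] = [65.7500 -103.5000; -103.5000 225.5000]
BᵀPA = [-24.7500 -9.0000; 67.5000 36.0000]
K = S⁻¹·BᵀPA = [0.3415 0.4123; 0.4561 0.3489]
A−BK = [-0.0172 -0.0167; 0.0461 0.0485]
AᵀP(A−BK) = [0.1669 0.1546; 0.1546 0.1507]
P' = Q + AᵀP(A−BK) = [18.1669 1.6546; 1.6546 0.4007]
tr(P') = 18.5675

0.3415 0.4123 0.4561 0.3489


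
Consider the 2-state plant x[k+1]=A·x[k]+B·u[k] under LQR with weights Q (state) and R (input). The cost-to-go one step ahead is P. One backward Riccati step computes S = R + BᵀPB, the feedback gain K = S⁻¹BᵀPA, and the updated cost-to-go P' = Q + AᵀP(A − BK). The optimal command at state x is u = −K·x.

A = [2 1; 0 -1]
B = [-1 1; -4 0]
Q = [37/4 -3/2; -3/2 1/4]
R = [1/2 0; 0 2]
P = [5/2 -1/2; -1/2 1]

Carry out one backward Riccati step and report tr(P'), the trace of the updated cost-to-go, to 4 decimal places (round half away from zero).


15.6877

BᵀP = [-0.5000 -3.5000; 2.5000 -0.5000]
S = R + BᵀPB = [1/2 0; 0 2] + [14.5000 -0.5000; -0.5000 2.5000] = [15.0000 -0.5000; -0.5000 4.5000]
BᵀPA = [-1.0000 3.0000; 5.0000 3.0000]
K = S⁻¹·BᵀPA = [-0.0297 0.2230; 1.1078 0.6914]
A−BK = [0.8625 0.5316; -0.1190 -0.1078]
AᵀP(A−BK) = [4.4312 2.7658; 2.7658 1.7565]
P' = Q + AᵀP(A−BK) = [13.6812 1.2658; 1.2658 2.0065]
tr(P') = 15.6877


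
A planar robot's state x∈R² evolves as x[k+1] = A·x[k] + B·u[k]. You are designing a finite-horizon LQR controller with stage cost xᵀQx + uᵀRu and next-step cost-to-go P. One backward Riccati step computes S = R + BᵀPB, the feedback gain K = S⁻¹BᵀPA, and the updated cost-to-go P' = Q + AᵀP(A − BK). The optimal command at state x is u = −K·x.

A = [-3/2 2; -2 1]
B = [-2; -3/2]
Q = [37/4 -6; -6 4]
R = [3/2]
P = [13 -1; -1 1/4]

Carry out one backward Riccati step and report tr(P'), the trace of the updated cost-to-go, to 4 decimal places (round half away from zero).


BᵀP = [-24.5000 1.6250]
S = R + BᵀPB = [3/2] + [46.5625] = [48.0625]
BᵀPA = [33.5000 -47.3750]
K = S⁻¹·BᵀPA = [0.6970 -0.9857]
A−BK = [-0.1060 0.0286; -0.9545 -0.4785]
AᵀP(A−BK) = [0.9002 -0.9792; -0.9792 1.5527]
P' = Q + AᵀP(A−BK) = [10.1502 -6.9792; -6.9792 5.5527]
tr(P') = 15.7029

15.7029


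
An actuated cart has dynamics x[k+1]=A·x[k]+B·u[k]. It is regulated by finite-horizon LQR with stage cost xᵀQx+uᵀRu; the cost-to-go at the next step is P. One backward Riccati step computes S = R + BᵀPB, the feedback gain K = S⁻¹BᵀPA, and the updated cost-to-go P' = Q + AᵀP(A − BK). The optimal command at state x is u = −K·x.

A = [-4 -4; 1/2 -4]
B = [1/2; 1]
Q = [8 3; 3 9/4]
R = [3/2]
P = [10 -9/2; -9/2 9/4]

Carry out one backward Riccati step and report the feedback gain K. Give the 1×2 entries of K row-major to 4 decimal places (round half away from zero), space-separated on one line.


-1.1429 -1.1429

BᵀP = [0.5000 0.0000]
S = R + BᵀPB = [3/2] + [0.2500] = [1.7500]
BᵀPA = [-2.0000 -2.0000]
K = S⁻¹·BᵀPA = [-1.1429 -1.1429]
A−BK = [-3.4286 -3.4286; 1.6429 -2.8571]
AᵀP(A−BK) = [176.2768 90.2143; 90.2143 49.7143]
P' = Q + AᵀP(A−BK) = [184.2768 93.2143; 93.2143 51.9643]
tr(P') = 236.2411


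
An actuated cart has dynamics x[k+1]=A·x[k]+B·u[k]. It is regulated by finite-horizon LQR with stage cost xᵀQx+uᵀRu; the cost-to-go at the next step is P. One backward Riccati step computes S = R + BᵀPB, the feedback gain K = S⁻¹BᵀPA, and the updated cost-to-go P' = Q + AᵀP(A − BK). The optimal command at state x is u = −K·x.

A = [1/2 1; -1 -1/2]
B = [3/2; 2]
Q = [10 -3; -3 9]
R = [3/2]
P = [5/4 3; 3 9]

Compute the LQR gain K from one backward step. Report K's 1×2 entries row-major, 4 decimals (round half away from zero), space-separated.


BᵀP = [7.8750 22.5000]
S = R + BᵀPB = [3/2] + [56.8125] = [58.3125]
BᵀPA = [-18.5625 -3.3750]
K = S⁻¹·BᵀPA = [-0.3183 -0.0579]
A−BK = [0.9775 1.0868; -0.3633 -0.3842]
AᵀP(A−BK) = [0.4035 0.3006; 0.3006 0.3047]
P' = Q + AᵀP(A−BK) = [10.4035 -2.6994; -2.6994 9.3047]
tr(P') = 19.7082

-0.3183 -0.0579


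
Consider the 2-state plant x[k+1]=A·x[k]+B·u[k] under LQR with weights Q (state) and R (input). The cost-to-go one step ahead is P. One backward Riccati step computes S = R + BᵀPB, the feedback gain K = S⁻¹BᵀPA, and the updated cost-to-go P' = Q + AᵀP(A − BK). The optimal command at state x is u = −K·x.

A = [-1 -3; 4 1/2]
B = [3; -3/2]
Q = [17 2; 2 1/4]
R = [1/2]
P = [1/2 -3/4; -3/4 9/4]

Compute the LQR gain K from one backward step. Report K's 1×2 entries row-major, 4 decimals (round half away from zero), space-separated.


BᵀP = [2.6250 -5.6250]
S = R + BᵀPB = [1/2] + [16.3125] = [16.8125]
BᵀPA = [-25.1250 -10.6875]
K = S⁻¹·BᵀPA = [-1.4944 -0.6357]
A−BK = [3.4833 -1.0929; 1.7584 -0.4535]
AᵀP(A−BK) = [4.9526 -0.5967; -0.5967 0.5186]
P' = Q + AᵀP(A−BK) = [21.9526 1.4033; 1.4033 0.7686]
tr(P') = 22.7212

-1.4944 -0.6357


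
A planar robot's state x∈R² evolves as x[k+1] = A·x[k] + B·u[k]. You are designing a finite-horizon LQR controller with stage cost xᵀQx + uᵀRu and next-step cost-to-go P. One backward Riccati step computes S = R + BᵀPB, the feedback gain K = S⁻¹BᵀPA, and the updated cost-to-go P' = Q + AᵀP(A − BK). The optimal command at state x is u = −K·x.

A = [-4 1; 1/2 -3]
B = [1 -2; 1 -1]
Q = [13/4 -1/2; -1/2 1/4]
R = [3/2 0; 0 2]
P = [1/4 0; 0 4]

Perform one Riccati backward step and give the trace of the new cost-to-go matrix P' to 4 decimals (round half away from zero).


BᵀP = [0.2500 4.0000; -0.5000 -4.0000]
S = R + BᵀPB = [3/2 0; 0 2] + [4.2500 -4.5000; -4.5000 5.0000] = [5.7500 -4.5000; -4.5000 7.0000]
BᵀPA = [1.0000 -11.7500; 0.0000 11.5000]
K = S⁻¹·BᵀPA = [0.3500 -1.5250; 0.2250 0.6625]
A−BK = [-3.9000 3.8500; 0.3750 -0.8125]
AᵀP(A−BK) = [4.6500 -5.4750; -5.4750 10.7125]
P' = Q + AᵀP(A−BK) = [7.9000 -5.9750; -5.9750 10.9625]
tr(P') = 18.8625

18.8625


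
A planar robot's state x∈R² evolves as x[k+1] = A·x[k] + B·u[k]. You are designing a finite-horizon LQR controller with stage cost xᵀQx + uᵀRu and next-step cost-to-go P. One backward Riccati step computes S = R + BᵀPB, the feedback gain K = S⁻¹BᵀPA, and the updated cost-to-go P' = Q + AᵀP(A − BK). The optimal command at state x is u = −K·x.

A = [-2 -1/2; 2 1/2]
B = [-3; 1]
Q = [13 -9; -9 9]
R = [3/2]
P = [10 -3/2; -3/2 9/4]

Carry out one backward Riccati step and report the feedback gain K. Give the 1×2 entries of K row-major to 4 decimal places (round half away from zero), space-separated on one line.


BᵀP = [-31.5000 6.7500]
S = R + BᵀPB = [3/2] + [101.2500] = [102.7500]
BᵀPA = [76.5000 19.1250]
K = S⁻¹·BᵀPA = [0.7445 0.1861]
A−BK = [0.2336 0.0584; 1.2555 0.3139]
AᵀP(A−BK) = [4.0438 1.0109; 1.0109 0.2527]
P' = Q + AᵀP(A−BK) = [17.0438 -7.9891; -7.9891 9.2527]
tr(P') = 26.2965

0.7445 0.1861


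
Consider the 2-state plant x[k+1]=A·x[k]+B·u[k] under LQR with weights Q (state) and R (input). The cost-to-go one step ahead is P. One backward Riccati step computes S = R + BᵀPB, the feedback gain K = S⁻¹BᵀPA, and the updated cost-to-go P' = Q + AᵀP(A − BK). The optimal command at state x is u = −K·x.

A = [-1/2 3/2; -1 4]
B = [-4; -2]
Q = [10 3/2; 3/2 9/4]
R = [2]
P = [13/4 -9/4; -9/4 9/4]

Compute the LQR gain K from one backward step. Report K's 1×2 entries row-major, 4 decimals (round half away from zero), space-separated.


BᵀP = [-8.5000 4.5000]
S = R + BᵀPB = [2] + [25.0000] = [27.0000]
BᵀPA = [-0.2500 5.2500]
K = S⁻¹·BᵀPA = [-0.0093 0.1944]
A−BK = [-0.5370 2.2778; -1.0185 4.3889]
AᵀP(A−BK) = [0.8102 -3.5139; -3.5139 15.2917]
P' = Q + AᵀP(A−BK) = [10.8102 -2.0139; -2.0139 17.5417]
tr(P') = 28.3519

-0.0093 0.1944


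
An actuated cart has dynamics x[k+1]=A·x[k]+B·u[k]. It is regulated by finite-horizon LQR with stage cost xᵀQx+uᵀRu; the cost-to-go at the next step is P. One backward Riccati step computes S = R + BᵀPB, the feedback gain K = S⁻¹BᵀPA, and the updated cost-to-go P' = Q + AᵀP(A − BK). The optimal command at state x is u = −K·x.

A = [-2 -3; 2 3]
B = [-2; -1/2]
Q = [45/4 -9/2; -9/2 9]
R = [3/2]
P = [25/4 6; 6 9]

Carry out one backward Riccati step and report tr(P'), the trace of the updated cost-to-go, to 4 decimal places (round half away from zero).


BᵀP = [-15.5000 -16.5000]
S = R + BᵀPB = [3/2] + [39.2500] = [40.7500]
BᵀPA = [-2.0000 -3.0000]
K = S⁻¹·BᵀPA = [-0.0491 -0.0736]
A−BK = [-2.0982 -3.1472; 1.9755 2.9632]
AᵀP(A−BK) = [12.9018 19.3528; 19.3528 29.0291]
P' = Q + AᵀP(A−BK) = [24.1518 14.8528; 14.8528 38.0291]
tr(P') = 62.1810

62.1810


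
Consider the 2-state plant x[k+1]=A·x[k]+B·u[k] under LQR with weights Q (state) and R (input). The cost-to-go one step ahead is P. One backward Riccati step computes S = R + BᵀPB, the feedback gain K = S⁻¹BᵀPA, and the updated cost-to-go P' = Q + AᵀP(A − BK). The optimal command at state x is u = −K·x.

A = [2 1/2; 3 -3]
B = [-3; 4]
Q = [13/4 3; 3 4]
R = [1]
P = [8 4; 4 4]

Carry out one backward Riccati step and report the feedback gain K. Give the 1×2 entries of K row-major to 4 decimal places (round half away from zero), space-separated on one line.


BᵀP = [-8.0000 4.0000]
S = R + BᵀPB = [1] + [40.0000] = [41.0000]
BᵀPA = [-4.0000 -16.0000]
K = S⁻¹·BᵀPA = [-0.0976 -0.3902]
A−BK = [1.7073 -0.6707; 3.3902 -1.4390]
AᵀP(A−BK) = [115.6098 -47.5610; -47.5610 19.7561]
P' = Q + AᵀP(A−BK) = [118.8598 -44.5610; -44.5610 23.7561]
tr(P') = 142.6159

-0.0976 -0.3902


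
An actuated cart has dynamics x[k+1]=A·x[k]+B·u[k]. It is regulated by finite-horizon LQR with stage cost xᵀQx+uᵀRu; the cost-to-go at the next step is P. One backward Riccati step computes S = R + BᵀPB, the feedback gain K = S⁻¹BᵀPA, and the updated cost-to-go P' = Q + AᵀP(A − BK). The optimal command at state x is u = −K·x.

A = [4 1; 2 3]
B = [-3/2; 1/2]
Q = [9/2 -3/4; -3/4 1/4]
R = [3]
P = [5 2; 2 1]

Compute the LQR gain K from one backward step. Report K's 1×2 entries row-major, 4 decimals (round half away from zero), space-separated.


-2.6957 -1.2174

BᵀP = [-6.5000 -2.5000]
S = R + BᵀPB = [3] + [8.5000] = [11.5000]
BᵀPA = [-31.0000 -14.0000]
K = S⁻¹·BᵀPA = [-2.6957 -1.2174]
A−BK = [-0.0435 -0.8261; 3.3478 3.6087]
AᵀP(A−BK) = [32.4348 16.2609; 16.2609 8.9565]
P' = Q + AᵀP(A−BK) = [36.9348 15.5109; 15.5109 9.2065]
tr(P') = 46.1413


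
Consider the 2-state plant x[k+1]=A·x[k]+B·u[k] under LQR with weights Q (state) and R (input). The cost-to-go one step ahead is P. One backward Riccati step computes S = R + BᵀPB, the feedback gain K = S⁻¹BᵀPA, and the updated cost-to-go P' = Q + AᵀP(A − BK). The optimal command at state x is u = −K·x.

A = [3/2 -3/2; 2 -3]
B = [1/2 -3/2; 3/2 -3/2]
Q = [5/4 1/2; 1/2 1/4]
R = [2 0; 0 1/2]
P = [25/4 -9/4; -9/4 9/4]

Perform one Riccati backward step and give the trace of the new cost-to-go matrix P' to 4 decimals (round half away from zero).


BᵀP = [-0.2500 2.2500; -6.0000 0.0000]
S = R + BᵀPB = [2 0; 0 1/2] + [3.2500 -3.0000; -3.0000 9.0000] = [5.2500 -3.0000; -3.0000 9.5000]
BᵀPA = [4.1250 -6.3750; -9.0000 9.0000]
K = S⁻¹·BᵀPA = [0.2982 -0.8211; -0.8532 0.6881]
A−BK = [0.0711 -0.0573; 0.2729 -0.7362]
AᵀP(A−BK) = [0.6537 -1.1078; -1.1078 2.6353]
P' = Q + AᵀP(A−BK) = [1.9037 -0.6078; -0.6078 2.8853]
tr(P') = 4.7890

4.7890


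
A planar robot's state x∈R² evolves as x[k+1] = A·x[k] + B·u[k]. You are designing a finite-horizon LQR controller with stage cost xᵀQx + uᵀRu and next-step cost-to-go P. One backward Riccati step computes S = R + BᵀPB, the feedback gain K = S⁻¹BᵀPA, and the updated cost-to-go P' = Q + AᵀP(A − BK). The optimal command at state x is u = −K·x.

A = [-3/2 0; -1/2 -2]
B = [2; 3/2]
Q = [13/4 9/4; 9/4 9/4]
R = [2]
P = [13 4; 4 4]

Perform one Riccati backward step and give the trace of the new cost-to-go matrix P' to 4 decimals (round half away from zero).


13.9684

BᵀP = [32.0000 14.0000]
S = R + BᵀPB = [2] + [85.0000] = [87.0000]
BᵀPA = [-55.0000 -28.0000]
K = S⁻¹·BᵀPA = [-0.6322 -0.3218]
A−BK = [-0.2356 0.6437; 0.4483 -1.5172]
AᵀP(A−BK) = [1.4799 -1.7011; -1.7011 6.9885]
P' = Q + AᵀP(A−BK) = [4.7299 0.5489; 0.5489 9.2385]
tr(P') = 13.9684


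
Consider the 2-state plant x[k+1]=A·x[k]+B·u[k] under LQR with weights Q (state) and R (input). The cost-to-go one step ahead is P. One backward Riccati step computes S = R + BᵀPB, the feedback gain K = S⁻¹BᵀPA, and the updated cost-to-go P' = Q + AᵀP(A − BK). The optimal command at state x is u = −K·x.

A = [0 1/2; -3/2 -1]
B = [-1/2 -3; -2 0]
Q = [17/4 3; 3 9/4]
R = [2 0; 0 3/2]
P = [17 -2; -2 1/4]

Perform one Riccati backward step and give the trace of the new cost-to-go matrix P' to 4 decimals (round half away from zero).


BᵀP = [-4.5000 0.5000; -51.0000 6.0000]
S = R + BᵀPB = [2 0; 0 3/2] + [1.2500 13.5000; 13.5000 153.0000] = [3.2500 13.5000; 13.5000 154.5000]
BᵀPA = [-0.7500 -2.7500; -9.0000 -31.5000]
K = S⁻¹·BᵀPA = [0.0176 0.0012; -0.0598 -0.2040]
A−BK = [-0.1706 -0.1114; -1.4648 -0.9977]
AᵀP(A−BK) = [0.0376 0.0400; 0.0400 0.0777]
P' = Q + AᵀP(A−BK) = [4.2876 3.0400; 3.0400 2.3277]
tr(P') = 6.6153

6.6153


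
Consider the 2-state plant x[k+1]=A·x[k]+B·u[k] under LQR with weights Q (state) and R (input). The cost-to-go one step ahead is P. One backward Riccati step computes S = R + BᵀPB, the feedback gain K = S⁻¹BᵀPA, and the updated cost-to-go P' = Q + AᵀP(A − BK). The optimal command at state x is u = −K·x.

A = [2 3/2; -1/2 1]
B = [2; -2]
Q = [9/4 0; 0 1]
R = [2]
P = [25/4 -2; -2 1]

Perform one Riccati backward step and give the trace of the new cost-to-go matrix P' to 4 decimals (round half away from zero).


BᵀP = [16.5000 -6.0000]
S = R + BᵀPB = [2] + [45.0000] = [47.0000]
BᵀPA = [36.0000 18.7500]
K = S⁻¹·BᵀPA = [0.7660 0.3989]
A−BK = [0.4681 0.7021; 1.0319 1.7979]
AᵀP(A−BK) = [1.6755 1.3883; 1.3883 1.5824]
P' = Q + AᵀP(A−BK) = [3.9255 1.3883; 1.3883 2.5824]
tr(P') = 6.5080

6.5080


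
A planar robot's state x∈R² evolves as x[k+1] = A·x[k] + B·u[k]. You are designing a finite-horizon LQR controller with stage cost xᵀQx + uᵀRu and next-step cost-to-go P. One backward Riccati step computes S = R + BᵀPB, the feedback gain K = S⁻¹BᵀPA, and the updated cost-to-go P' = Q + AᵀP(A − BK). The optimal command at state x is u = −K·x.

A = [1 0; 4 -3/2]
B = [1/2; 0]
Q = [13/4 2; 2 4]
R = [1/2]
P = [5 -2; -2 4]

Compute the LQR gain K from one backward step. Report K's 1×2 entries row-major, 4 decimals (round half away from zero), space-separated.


BᵀP = [2.5000 -1.0000]
S = R + BᵀPB = [1/2] + [1.2500] = [1.7500]
BᵀPA = [-1.5000 1.5000]
K = S⁻¹·BᵀPA = [-0.8571 0.8571]
A−BK = [1.4286 -0.4286; 4.0000 -1.5000]
AᵀP(A−BK) = [51.7143 -19.7143; -19.7143 7.7143]
P' = Q + AᵀP(A−BK) = [54.9643 -17.7143; -17.7143 11.7143]
tr(P') = 66.6786

-0.8571 0.8571


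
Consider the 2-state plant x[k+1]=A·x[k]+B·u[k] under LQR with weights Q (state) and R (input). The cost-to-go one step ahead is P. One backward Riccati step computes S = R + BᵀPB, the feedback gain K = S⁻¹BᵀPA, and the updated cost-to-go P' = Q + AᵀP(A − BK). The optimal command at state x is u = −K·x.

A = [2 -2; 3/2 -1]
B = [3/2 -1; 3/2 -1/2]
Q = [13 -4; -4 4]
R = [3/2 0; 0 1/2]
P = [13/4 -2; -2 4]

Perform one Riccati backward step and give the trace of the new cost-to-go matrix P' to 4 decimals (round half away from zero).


BᵀP = [1.8750 3.0000; -2.2500 0.0000]
S = R + BᵀPB = [3/2 0; 0 1/2] + [7.3125 -3.3750; -3.3750 2.2500] = [8.8125 -3.3750; -3.3750 2.7500]
BᵀPA = [8.2500 -6.7500; -4.5000 4.5000]
K = S⁻¹·BᵀPA = [0.5839 -0.2628; -0.9197 1.3139]
A−BK = [0.2044 -0.2920; 0.1642 0.0511]
AᵀP(A−BK) = [1.0438 -0.9197; -0.9197 1.3139]
P' = Q + AᵀP(A−BK) = [14.0438 -4.9197; -4.9197 5.3139]
tr(P') = 19.3577

19.3577


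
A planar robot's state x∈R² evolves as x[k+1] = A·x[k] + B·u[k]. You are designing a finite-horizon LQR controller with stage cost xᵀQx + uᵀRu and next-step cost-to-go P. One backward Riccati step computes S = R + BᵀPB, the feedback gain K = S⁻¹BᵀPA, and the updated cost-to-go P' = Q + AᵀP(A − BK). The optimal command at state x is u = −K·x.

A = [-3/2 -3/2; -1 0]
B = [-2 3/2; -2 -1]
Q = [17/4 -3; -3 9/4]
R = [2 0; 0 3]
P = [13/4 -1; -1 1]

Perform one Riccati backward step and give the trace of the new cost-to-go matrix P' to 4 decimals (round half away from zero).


8.2330

BᵀP = [-4.5000 0.0000; 5.8750 -2.5000]
S = R + BᵀPB = [2 0; 0 3] + [9.0000 -6.7500; -6.7500 11.3125] = [11.0000 -6.7500; -6.7500 14.3125]
BᵀPA = [6.7500 6.7500; -6.3125 -8.8125]
K = S⁻¹·BᵀPA = [0.4827 0.3318; -0.2134 -0.4592]
A−BK = [-0.2145 -0.1475; -0.2480 0.2045]
AᵀP(A−BK) = [0.7073 0.6737; 0.6737 1.0257]
P' = Q + AᵀP(A−BK) = [4.9573 -2.3263; -2.3263 3.2757]
tr(P') = 8.2330


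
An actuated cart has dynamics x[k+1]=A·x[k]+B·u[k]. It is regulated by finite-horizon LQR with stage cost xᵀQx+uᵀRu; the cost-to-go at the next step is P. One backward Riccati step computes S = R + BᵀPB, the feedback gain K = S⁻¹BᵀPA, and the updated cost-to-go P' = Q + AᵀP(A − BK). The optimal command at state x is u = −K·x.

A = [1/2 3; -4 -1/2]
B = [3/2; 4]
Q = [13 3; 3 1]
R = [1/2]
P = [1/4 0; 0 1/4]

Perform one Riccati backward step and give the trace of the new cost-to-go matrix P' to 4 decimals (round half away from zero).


BᵀP = [0.3750 1.0000]
S = R + BᵀPB = [1/2] + [4.5625] = [5.0625]
BᵀPA = [-3.8125 0.6250]
K = S⁻¹·BᵀPA = [-0.7531 0.1235]
A−BK = [1.6296 2.8148; -0.9877 -0.9938]
AᵀP(A−BK) = [1.1914 1.3457; 1.3457 2.2353]
P' = Q + AᵀP(A−BK) = [14.1914 4.3457; 4.3457 3.2353]
tr(P') = 17.4267

17.4267


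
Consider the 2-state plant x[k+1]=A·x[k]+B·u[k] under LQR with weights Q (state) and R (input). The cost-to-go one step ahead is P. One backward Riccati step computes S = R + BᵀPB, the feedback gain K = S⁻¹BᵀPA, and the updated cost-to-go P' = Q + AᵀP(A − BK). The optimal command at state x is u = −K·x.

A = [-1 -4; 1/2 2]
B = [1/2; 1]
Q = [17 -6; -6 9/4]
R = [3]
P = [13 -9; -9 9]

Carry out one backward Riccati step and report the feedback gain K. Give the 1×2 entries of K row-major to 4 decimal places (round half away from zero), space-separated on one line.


0.7600 3.0400

BᵀP = [-2.5000 4.5000]
S = R + BᵀPB = [3] + [3.2500] = [6.2500]
BᵀPA = [4.7500 19.0000]
K = S⁻¹·BᵀPA = [0.7600 3.0400]
A−BK = [-1.3800 -5.5200; -0.2600 -1.0400]
AᵀP(A−BK) = [20.6400 82.5600; 82.5600 330.2400]
P' = Q + AᵀP(A−BK) = [37.6400 76.5600; 76.5600 332.4900]
tr(P') = 370.1300


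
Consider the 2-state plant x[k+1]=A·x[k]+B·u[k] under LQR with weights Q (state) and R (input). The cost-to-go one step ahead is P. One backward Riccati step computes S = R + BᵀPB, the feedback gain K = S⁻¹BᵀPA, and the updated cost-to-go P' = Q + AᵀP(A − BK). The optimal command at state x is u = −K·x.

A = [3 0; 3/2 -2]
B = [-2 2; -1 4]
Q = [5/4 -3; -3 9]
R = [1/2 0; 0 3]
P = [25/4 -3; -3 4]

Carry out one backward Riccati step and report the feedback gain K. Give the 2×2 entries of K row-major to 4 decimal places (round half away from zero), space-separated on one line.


BᵀP = [-9.5000 2.0000; 0.5000 10.0000]
S = R + BᵀPB = [1/2 0; 0 3] + [17.0000 -11.0000; -11.0000 41.0000] = [17.5000 -11.0000; -11.0000 44.0000]
BᵀPA = [-25.5000 -4.0000; 16.5000 -20.0000]
K = S⁻¹·BᵀPA = [-1.4492 -0.6102; 0.0127 -0.6071]
A−BK = [0.0763 -0.0062; 0.0000 -0.1818]
AᵀP(A−BK) = [1.0869 0.4576; 0.4576 1.4176]
P' = Q + AᵀP(A−BK) = [2.3369 -2.5424; -2.5424 10.4176]
tr(P') = 12.7544

-1.4492 -0.6102 0.0127 -0.6071


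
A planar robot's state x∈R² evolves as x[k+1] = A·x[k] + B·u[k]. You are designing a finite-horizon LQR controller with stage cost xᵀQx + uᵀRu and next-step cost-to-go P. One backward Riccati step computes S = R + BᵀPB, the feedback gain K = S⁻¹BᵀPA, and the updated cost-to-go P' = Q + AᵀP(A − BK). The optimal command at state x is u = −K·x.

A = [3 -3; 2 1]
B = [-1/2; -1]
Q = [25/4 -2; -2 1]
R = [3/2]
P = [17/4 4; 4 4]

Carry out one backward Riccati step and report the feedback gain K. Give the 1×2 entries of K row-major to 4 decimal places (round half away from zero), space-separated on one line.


BᵀP = [-6.1250 -6.0000]
S = R + BᵀPB = [3/2] + [9.0625] = [10.5625]
BᵀPA = [-30.3750 12.3750]
K = S⁻¹·BᵀPA = [-2.8757 1.1716]
A−BK = [1.5621 -2.4142; -0.8757 2.1716]
AᵀP(A−BK) = [14.8994 -6.6627; -6.6627 3.7515]
P' = Q + AᵀP(A−BK) = [21.1494 -8.6627; -8.6627 4.7515]
tr(P') = 25.9009

-2.8757 1.1716


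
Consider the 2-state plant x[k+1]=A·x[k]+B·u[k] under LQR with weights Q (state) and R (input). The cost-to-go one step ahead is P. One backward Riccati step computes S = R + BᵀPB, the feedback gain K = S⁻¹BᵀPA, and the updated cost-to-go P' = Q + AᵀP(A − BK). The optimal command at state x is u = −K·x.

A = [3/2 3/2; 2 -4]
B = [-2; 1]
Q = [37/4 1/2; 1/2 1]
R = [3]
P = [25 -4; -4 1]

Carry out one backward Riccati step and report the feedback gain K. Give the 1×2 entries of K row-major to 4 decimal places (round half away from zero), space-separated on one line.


BᵀP = [-54.0000 9.0000]
S = R + BᵀPB = [3] + [117.0000] = [120.0000]
BᵀPA = [-63.0000 -117.0000]
K = S⁻¹·BᵀPA = [-0.5250 -0.9750]
A−BK = [0.4500 -0.4500; 2.5250 -3.0250]
AᵀP(A−BK) = [3.1750 -1.1750; -1.1750 6.1750]
P' = Q + AᵀP(A−BK) = [12.4250 -0.6750; -0.6750 7.1750]
tr(P') = 19.6000

-0.5250 -0.9750


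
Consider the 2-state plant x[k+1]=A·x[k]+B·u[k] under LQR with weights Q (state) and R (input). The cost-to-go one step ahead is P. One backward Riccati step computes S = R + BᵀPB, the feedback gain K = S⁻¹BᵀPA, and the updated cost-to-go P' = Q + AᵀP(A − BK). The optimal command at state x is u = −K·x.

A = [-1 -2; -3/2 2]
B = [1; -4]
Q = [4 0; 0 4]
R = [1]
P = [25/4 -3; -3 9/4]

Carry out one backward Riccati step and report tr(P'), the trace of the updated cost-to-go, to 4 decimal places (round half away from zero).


13.8841

BᵀP = [18.2500 -12.0000]
S = R + BᵀPB = [1] + [66.2500] = [67.2500]
BᵀPA = [-0.2500 -60.5000]
K = S⁻¹·BᵀPA = [-0.0037 -0.8996]
A−BK = [-0.9963 -1.1004; -1.5149 -1.5985]
AᵀP(A−BK) = [2.3116 2.5251; 2.5251 3.5725]
P' = Q + AᵀP(A−BK) = [6.3116 2.5251; 2.5251 7.5725]
tr(P') = 13.8841


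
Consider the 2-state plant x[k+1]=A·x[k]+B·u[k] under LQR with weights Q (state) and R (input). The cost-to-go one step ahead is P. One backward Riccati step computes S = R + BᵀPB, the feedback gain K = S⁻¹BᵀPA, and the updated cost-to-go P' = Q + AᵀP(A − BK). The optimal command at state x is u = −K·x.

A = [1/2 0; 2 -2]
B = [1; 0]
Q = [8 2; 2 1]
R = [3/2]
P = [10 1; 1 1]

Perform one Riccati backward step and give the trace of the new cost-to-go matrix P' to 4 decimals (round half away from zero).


16.8913

BᵀP = [10.0000 1.0000]
S = R + BᵀPB = [3/2] + [10.0000] = [11.5000]
BᵀPA = [7.0000 -2.0000]
K = S⁻¹·BᵀPA = [0.6087 -0.1739]
A−BK = [-0.1087 0.1739; 2.0000 -2.0000]
AᵀP(A−BK) = [4.2391 -3.7826; -3.7826 3.6522]
P' = Q + AᵀP(A−BK) = [12.2391 -1.7826; -1.7826 4.6522]
tr(P') = 16.8913


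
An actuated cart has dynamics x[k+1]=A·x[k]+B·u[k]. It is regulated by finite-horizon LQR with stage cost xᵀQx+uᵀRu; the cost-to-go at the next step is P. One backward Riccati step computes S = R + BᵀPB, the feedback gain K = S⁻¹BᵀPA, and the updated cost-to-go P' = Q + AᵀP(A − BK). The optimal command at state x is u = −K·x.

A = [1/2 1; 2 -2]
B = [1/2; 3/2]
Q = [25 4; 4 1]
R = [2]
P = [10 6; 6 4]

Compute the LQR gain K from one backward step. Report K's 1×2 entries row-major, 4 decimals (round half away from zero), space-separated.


1.1111 -0.1778

BᵀP = [14.0000 9.0000]
S = R + BᵀPB = [2] + [20.5000] = [22.5000]
BᵀPA = [25.0000 -4.0000]
K = S⁻¹·BᵀPA = [1.1111 -0.1778]
A−BK = [-0.0556 1.0889; 0.3333 -1.7333]
AᵀP(A−BK) = [2.7222 -0.5556; -0.5556 1.2889]
P' = Q + AᵀP(A−BK) = [27.7222 3.4444; 3.4444 2.2889]
tr(P') = 30.0111


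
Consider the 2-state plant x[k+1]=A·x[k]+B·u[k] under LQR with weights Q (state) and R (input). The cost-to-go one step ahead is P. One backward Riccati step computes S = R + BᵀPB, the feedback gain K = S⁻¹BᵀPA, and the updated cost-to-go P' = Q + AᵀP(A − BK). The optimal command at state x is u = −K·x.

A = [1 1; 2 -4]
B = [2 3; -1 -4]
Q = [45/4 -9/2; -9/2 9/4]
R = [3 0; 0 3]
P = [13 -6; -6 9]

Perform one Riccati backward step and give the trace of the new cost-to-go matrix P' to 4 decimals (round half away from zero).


30.5959

BᵀP = [32.0000 -21.0000; 63.0000 -54.0000]
S = R + BᵀPB = [3 0; 0 3] + [85.0000 180.0000; 180.0000 405.0000] = [88.0000 180.0000; 180.0000 408.0000]
BᵀPA = [-10.0000 116.0000; -45.0000 279.0000]
K = S⁻¹·BᵀPA = [1.1473 -0.8253; -0.6164 1.0479]
A−BK = [0.5548 -0.4932; 0.6815 -0.6336]
AᵀP(A−BK) = [8.7329 -8.0959; -8.0959 8.3630]
P' = Q + AᵀP(A−BK) = [19.9829 -12.5959; -12.5959 10.6130]
tr(P') = 30.5959


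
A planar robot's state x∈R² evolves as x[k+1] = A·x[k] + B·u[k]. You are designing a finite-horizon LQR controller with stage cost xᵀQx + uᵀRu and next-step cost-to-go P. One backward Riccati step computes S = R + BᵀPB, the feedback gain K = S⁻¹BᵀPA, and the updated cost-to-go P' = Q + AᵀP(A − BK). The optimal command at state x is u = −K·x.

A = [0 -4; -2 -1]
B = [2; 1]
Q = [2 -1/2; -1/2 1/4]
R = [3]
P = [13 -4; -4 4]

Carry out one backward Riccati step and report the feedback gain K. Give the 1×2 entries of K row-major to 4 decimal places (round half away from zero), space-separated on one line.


0.1860 -1.9535

BᵀP = [22.0000 -4.0000]
S = R + BᵀPB = [3] + [40.0000] = [43.0000]
BᵀPA = [8.0000 -84.0000]
K = S⁻¹·BᵀPA = [0.1860 -1.9535]
A−BK = [-0.3721 -0.0930; -2.1860 0.9535]
AᵀP(A−BK) = [14.5116 -8.3721; -8.3721 15.9070]
P' = Q + AᵀP(A−BK) = [16.5116 -8.8721; -8.8721 16.1570]
tr(P') = 32.6686


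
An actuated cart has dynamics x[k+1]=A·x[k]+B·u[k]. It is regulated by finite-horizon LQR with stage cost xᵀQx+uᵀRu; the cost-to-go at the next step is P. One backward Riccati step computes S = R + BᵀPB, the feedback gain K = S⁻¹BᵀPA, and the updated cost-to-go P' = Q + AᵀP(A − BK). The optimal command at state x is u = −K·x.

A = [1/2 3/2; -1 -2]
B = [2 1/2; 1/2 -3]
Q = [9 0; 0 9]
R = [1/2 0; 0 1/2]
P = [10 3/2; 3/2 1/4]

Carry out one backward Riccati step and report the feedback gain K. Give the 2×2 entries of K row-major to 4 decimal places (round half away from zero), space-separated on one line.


0.1638 0.5654 0.1149 0.2462

BᵀP = [20.7500 3.1250; 0.5000 0.0000]
S = R + BᵀPB = [1/2 0; 0 1/2] + [43.0625 1.0000; 1.0000 0.2500] = [43.5625 1.0000; 1.0000 0.7500]
BᵀPA = [7.2500 24.8750; 0.2500 0.7500]
K = S⁻¹·BᵀPA = [0.1638 0.5654; 0.1149 0.2462]
A−BK = [0.1149 0.2462; -0.7370 -1.5442]
AᵀP(A−BK) = [0.0338 0.0895; 0.0895 0.2519]
P' = Q + AᵀP(A−BK) = [9.0338 0.0895; 0.0895 9.2519]
tr(P') = 18.2856


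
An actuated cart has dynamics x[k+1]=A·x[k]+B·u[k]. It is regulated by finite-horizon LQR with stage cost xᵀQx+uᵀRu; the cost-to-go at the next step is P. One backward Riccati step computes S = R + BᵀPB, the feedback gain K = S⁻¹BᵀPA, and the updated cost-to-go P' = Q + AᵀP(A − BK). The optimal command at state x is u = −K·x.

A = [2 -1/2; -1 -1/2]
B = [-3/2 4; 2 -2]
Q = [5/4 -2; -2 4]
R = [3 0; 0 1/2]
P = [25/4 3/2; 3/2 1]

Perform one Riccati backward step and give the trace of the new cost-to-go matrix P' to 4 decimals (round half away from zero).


BᵀP = [-6.3750 -0.2500; 22.0000 4.0000]
S = R + BᵀPB = [3 0; 0 1/2] + [9.0625 -25.0000; -25.0000 80.0000] = [12.0625 -25.0000; -25.0000 80.5000]
BᵀPA = [-12.5000 3.3125; 40.0000 -13.0000]
K = S⁻¹·BᵀPA = [-0.0181 -0.1686; 0.4913 -0.2139]
A−BK = [0.0078 0.1025; 0.0187 -0.5905]
AᵀP(A−BK) = [0.1228 -0.0535; -0.0535 0.3409]
P' = Q + AᵀP(A−BK) = [1.3728 -2.0535; -2.0535 4.3409]
tr(P') = 5.7137

5.7137


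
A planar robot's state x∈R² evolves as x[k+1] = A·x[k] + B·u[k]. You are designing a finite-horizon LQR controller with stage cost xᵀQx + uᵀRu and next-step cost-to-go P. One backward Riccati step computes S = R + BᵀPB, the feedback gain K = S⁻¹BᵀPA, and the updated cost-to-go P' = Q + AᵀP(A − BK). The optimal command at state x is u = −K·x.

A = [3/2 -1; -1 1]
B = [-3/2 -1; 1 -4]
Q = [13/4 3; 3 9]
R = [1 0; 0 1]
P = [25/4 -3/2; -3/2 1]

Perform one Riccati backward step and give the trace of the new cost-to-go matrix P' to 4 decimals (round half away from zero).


13.6909

BᵀP = [-10.8750 3.2500; -0.2500 -2.5000]
S = R + BᵀPB = [1 0; 0 1] + [19.5625 -2.1250; -2.1250 10.2500] = [20.5625 -2.1250; -2.1250 11.2500]
BᵀPA = [-19.5625 14.1250; 2.1250 -2.2500]
K = S⁻¹·BᵀPA = [-0.9504 0.6795; 0.0094 -0.0716]
A−BK = [0.0838 -0.0524; -0.0121 0.0339]
AᵀP(A−BK) = [0.9504 -0.6795; -0.6795 0.4905]
P' = Q + AᵀP(A−BK) = [4.2004 2.3205; 2.3205 9.4905]
tr(P') = 13.6909


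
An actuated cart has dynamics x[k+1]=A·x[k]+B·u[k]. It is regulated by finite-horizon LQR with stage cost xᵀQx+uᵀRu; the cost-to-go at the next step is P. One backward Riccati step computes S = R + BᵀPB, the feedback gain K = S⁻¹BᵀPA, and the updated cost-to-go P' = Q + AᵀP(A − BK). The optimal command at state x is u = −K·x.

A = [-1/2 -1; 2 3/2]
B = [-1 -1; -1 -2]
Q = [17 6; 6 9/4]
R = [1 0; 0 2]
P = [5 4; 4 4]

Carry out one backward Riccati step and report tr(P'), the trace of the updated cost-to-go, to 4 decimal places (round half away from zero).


21.9448

BᵀP = [-9.0000 -8.0000; -13.0000 -12.0000]
S = R + BᵀPB = [1 0; 0 2] + [17.0000 25.0000; 25.0000 37.0000] = [18.0000 25.0000; 25.0000 39.0000]
BᵀPA = [-11.5000 -3.0000; -17.5000 -5.0000]
K = S⁻¹·BᵀPA = [-0.1429 0.1039; -0.3571 -0.1948]
A−BK = [-1.0000 -1.0909; 1.1429 1.2143]
AᵀP(A−BK) = [1.3571 1.2857; 1.2857 1.3377]
P' = Q + AᵀP(A−BK) = [18.3571 7.2857; 7.2857 3.5877]
tr(P') = 21.9448


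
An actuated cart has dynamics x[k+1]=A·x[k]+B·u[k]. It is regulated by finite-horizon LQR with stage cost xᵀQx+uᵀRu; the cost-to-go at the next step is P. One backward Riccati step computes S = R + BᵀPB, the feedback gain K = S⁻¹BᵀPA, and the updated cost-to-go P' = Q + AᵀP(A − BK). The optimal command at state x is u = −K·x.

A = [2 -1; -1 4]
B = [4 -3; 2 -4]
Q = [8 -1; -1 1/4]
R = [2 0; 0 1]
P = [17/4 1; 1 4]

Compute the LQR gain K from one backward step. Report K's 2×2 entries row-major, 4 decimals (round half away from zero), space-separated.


BᵀP = [19.0000 12.0000; -16.7500 -19.0000]
S = R + BᵀPB = [2 0; 0 1] + [100.0000 -105.0000; -105.0000 126.2500] = [102.0000 -105.0000; -105.0000 127.2500]
BᵀPA = [26.0000 29.0000; -14.5000 -59.2500]
K = S⁻¹·BᵀPA = [0.9138 -1.2950; 0.6401 -1.5342]
A−BK = [0.2650 -0.4226; -0.2673 0.4533]
AᵀP(A−BK) = [2.5224 -4.0762; -4.0762 6.9053]
P' = Q + AᵀP(A−BK) = [10.5224 -5.0762; -5.0762 7.1553]
tr(P') = 17.6777

0.9138 -1.2950 0.6401 -1.5342


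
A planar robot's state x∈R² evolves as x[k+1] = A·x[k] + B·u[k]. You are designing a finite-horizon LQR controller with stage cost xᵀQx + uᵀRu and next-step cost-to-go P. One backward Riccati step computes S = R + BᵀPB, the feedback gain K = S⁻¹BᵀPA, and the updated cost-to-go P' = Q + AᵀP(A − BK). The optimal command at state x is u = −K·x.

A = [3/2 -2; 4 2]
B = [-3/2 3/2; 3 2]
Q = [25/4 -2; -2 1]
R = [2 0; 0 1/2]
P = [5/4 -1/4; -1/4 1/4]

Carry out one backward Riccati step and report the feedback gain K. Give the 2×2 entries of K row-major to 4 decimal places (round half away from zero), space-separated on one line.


0.2530 0.7229 1.0629 -0.4552

BᵀP = [-2.6250 1.1250; 1.3750 0.1250]
S = R + BᵀPB = [2 0; 0 1/2] + [7.3125 -1.6875; -1.6875 2.3125] = [9.3125 -1.6875; -1.6875 2.8125]
BᵀPA = [0.5625 7.5000; 2.5625 -2.5000]
K = S⁻¹·BᵀPA = [0.2530 0.7229; 1.0629 -0.4552]
A−BK = [0.2851 -0.2329; 1.1151 0.7416]
AᵀP(A−BK) = [0.9465 0.2597; 0.2597 1.4404]
P' = Q + AᵀP(A−BK) = [7.1965 -1.7403; -1.7403 2.4404]
tr(P') = 9.6369


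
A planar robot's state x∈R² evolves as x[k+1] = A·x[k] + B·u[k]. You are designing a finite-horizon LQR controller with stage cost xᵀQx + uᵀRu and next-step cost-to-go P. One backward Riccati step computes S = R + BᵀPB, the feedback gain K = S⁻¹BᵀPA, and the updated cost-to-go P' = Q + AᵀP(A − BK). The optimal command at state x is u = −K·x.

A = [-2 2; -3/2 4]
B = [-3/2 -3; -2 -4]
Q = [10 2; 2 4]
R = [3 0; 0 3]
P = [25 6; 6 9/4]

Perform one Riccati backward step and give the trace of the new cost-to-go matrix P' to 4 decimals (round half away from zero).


BᵀP = [-49.5000 -13.5000; -99.0000 -27.0000]
S = R + BᵀPB = [3 0; 0 3] + [101.2500 202.5000; 202.5000 405.0000] = [104.2500 202.5000; 202.5000 408.0000]
BᵀPA = [119.2500 -153.0000; 238.5000 -306.0000]
K = S⁻¹·BᵀPA = [0.2342 -0.3004; 0.4683 -0.6009]
A−BK = [-0.2437 -0.2533; 0.8417 0.9956]
AᵀP(A−BK) = [1.4399 -0.3616; -0.3616 2.1620]
P' = Q + AᵀP(A−BK) = [11.4399 1.6384; 1.6384 6.1620]
tr(P') = 17.6019

17.6019


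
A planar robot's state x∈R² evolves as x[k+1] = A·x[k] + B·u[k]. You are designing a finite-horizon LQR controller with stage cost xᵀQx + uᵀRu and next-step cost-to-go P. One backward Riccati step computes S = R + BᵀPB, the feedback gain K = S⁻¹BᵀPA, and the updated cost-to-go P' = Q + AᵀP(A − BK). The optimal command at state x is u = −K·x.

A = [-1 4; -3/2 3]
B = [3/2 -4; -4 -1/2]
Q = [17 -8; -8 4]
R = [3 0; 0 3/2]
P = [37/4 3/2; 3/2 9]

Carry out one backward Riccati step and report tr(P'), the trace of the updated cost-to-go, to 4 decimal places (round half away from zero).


BᵀP = [7.8750 -33.7500; -37.7500 -10.5000]
S = R + BᵀPB = [3 0; 0 3/2] + [146.8125 -14.6250; -14.6250 156.2500] = [149.8125 -14.6250; -14.6250 157.7500]
BᵀPA = [42.7500 -69.7500; 53.5000 -182.5000]
K = S⁻¹·BᵀPA = [0.3214 -0.5838; 0.3689 -1.2110]
A−BK = [-0.0063 0.0316; -0.0300 0.0593]
AᵀP(A−BK) = [0.5231 -1.2529; -1.2529 3.2688]
P' = Q + AᵀP(A−BK) = [17.5231 -9.2529; -9.2529 7.2688]
tr(P') = 24.7919

24.7919


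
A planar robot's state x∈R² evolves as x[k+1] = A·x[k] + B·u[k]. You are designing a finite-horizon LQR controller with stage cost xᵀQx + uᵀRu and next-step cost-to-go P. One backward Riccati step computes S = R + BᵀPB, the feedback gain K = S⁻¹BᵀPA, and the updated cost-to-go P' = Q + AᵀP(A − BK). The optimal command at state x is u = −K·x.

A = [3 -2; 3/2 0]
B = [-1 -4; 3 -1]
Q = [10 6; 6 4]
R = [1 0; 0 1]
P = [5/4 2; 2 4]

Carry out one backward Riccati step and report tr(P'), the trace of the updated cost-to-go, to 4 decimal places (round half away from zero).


BᵀP = [4.7500 10.0000; -7.0000 -12.0000]
S = R + BᵀPB = [1 0; 0 1] + [25.2500 -29.0000; -29.0000 40.0000] = [26.2500 -29.0000; -29.0000 41.0000]
BᵀPA = [29.2500 -9.5000; -39.0000 14.0000]
K = S⁻¹·BᵀPA = [0.2901 0.0701; -0.7460 0.3911]
A−BK = [0.3061 -0.3656; -0.1164 0.1807]
AᵀP(A−BK) = [0.6695 -0.2997; -0.2997 0.1913]
P' = Q + AᵀP(A−BK) = [10.6695 5.7003; 5.7003 4.1913]
tr(P') = 14.8608

14.8608
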